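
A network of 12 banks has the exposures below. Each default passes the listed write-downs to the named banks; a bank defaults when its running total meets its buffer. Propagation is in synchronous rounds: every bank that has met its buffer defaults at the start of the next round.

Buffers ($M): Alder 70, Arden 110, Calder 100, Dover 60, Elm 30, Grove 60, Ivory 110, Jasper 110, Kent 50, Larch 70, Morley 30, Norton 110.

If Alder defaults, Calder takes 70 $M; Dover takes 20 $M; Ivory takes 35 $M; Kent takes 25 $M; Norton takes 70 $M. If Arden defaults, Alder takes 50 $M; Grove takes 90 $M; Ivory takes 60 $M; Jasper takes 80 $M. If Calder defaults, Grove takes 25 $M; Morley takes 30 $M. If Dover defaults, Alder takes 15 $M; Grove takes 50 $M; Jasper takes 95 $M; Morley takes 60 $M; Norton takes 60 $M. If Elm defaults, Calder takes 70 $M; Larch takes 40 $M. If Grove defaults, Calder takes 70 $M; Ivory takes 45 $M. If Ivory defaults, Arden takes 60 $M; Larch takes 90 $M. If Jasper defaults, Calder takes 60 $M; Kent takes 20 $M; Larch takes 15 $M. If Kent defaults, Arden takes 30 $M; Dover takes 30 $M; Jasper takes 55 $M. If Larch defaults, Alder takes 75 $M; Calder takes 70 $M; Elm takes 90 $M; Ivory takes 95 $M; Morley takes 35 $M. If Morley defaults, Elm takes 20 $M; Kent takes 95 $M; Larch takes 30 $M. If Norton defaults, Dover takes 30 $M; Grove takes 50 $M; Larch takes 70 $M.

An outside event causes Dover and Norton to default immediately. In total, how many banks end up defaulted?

Round 1 — Dover, Norton default (initial).
  Alder: +15 → 15 < 70
  Grove: +50+50 → 100 ≥ 60
  Jasper: +95 → 95 < 110
  Larch: +70 → 70 ≥ 70
  Morley: +60 → 60 ≥ 30
Round 2 — Grove, Larch, Morley default.
  Alder: +75 → 90 ≥ 70
  Calder: +70+70 → 140 ≥ 100
  Elm: +90+20 → 110 ≥ 30
  Ivory: +45+95 → 140 ≥ 110
  Kent: +95 → 95 ≥ 50
Round 3 — Alder, Calder, Elm, Ivory, Kent default.
  Arden: +60+30 → 90 < 110
  Jasper: +55 → 150 ≥ 110
Round 4 — Jasper defaults.
No further defaults.

11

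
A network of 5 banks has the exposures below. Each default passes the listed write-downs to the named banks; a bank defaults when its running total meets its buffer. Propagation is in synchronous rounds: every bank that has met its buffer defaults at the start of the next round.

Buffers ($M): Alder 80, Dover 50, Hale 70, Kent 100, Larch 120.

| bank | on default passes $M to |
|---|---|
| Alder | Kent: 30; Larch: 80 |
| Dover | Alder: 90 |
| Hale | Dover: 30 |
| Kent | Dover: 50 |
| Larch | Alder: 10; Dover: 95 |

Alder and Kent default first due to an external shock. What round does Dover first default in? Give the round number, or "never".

Round 1 — Alder, Kent default (initial).
  Dover: +50 → 50 ≥ 50
  Larch: +80 → 80 < 120
Round 2 — Dover defaults.
No further defaults.

2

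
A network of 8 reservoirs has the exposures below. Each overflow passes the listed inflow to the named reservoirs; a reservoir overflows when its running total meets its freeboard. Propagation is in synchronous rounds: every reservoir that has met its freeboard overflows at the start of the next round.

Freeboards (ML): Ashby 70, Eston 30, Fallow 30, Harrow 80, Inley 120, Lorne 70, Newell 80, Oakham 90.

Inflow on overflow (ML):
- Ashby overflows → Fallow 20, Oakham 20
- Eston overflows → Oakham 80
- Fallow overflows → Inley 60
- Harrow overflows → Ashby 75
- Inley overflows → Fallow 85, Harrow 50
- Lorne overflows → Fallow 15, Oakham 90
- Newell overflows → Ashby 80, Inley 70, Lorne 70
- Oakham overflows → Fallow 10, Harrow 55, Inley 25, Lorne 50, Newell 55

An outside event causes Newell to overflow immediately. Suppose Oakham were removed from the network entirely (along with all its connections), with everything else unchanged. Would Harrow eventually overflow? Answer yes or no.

no

With Oakham removed:
Round 1 — Newell overflows (initial).
  Ashby: +80 → 80 ≥ 70
  Inley: +70 → 70 < 120
  Lorne: +70 → 70 ≥ 70
Round 2 — Ashby, Lorne overflow.
  Fallow: +20+15 → 35 ≥ 30
Round 3 — Fallow overflows.
  Inley: +60 → 130 ≥ 120
Round 4 — Inley overflows.
  Harrow: +50 → 50 < 80
No further overflows.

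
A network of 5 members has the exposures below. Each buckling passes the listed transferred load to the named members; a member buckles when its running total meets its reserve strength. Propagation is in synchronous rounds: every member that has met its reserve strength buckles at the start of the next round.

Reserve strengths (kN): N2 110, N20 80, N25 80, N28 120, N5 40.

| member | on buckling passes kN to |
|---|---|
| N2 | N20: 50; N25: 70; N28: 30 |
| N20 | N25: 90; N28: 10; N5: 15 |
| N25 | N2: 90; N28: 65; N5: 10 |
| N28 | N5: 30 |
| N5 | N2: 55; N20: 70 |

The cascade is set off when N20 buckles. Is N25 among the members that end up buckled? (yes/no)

yes

Round 1 — N20 buckles (initial).
  N25: +90 → 90 ≥ 80
  N28: +10 → 10 < 120
  N5: +15 → 15 < 40
Round 2 — N25 buckles.
  N2: +90 → 90 < 110
  N28: +65 → 75 < 120
  N5: +10 → 25 < 40
No further bucklings.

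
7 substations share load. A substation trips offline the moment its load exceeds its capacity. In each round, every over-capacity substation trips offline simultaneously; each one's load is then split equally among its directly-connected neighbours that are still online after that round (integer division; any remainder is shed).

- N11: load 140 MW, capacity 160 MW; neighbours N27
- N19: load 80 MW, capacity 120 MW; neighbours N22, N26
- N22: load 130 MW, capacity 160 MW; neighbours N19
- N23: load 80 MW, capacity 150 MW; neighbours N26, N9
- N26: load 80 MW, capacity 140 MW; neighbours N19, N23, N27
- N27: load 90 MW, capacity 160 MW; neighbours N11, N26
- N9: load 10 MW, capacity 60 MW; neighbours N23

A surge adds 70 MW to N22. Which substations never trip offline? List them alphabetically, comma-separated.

none

Round 1 — N22 at 200 > 160. N22 trips offline.
  N22 sheds 200 MW to N19: 200 each.
    N19: 80+200 = 280 > 120
Round 2 — N19 trips offline.
  N19 sheds 280 MW to N26: 280 each.
    N26: 80+280 = 360 > 140
Round 3 — N26 trips offline.
  N26 sheds 360 MW to N23, N27: 180 each.
    N23: 80+180 = 260 > 150
    N27: 90+180 = 270 > 160
Round 4 — N23, N27 trip offline.
  N23 sheds 260 MW to N9: 260 each.
    N9: 10+260 = 270 > 60
  N27 sheds 270 MW to N11: 270 each.
    N11: 140+270 = 410 > 160
Round 5 — N11, N9 trip offline.
  N11 sheds 410 MW: no online neighbours, lost.
  N9 sheds 270 MW: no online neighbours, lost.
No further trips.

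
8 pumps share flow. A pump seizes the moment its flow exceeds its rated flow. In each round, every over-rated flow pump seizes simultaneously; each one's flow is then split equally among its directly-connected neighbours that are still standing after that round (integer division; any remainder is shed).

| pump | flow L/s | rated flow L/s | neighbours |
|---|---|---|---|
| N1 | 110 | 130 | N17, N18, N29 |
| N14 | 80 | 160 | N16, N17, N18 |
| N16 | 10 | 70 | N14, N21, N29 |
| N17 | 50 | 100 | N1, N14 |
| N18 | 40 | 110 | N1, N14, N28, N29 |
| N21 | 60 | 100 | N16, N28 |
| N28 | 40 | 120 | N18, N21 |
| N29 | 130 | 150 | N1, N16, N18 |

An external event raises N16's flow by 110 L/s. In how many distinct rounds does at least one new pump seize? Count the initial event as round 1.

4

Round 1 — N16 at 120 > 70. N16 seizes.
  N16 sheds 120 L/s to N14, N21, N29: 40 each.
    N14: 80+40 = 120 ≤ 160
    N21: 60+40 = 100 ≤ 100
    N29: 130+40 = 170 > 150
Round 2 — N29 seizes.
  N29 sheds 170 L/s to N1, N18: 85 each.
    N1: 110+85 = 195 > 130
    N18: 40+85 = 125 > 110
Round 3 — N1, N18 seize.
  N1 sheds 195 L/s to N17: 195 each.
    N17: 50+195 = 245 > 100
  N18 sheds 125 L/s to N14, N28: 62 each (1 lost).
    N14: 120+62 = 182 > 160
    N28: 40+62 = 102 ≤ 120
Round 4 — N14, N17 seize.
  N14 sheds 182 L/s: no online neighbours, lost.
  N17 sheds 245 L/s: no online neighbours, lost.
No further seizures.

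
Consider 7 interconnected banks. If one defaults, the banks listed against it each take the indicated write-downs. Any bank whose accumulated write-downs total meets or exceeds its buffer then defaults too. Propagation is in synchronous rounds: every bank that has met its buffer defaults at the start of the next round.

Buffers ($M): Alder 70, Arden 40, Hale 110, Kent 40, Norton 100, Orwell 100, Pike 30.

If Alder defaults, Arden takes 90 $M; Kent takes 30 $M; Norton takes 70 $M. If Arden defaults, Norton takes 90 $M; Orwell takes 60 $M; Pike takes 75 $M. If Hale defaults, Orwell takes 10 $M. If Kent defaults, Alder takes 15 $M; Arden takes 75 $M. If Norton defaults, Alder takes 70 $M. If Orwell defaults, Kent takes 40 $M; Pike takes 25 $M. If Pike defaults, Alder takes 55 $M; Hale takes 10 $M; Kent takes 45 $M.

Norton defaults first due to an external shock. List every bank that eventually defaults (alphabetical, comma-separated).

Alder, Arden, Kent, Norton, Pike

Round 1 — Norton defaults (initial).
  Alder: +70 → 70 ≥ 70
Round 2 — Alder defaults.
  Arden: +90 → 90 ≥ 40
  Kent: +30 → 30 < 40
Round 3 — Arden defaults.
  Orwell: +60 → 60 < 100
  Pike: +75 → 75 ≥ 30
Round 4 — Pike defaults.
  Hale: +10 → 10 < 110
  Kent: +45 → 75 ≥ 40
Round 5 — Kent defaults.
No further defaults.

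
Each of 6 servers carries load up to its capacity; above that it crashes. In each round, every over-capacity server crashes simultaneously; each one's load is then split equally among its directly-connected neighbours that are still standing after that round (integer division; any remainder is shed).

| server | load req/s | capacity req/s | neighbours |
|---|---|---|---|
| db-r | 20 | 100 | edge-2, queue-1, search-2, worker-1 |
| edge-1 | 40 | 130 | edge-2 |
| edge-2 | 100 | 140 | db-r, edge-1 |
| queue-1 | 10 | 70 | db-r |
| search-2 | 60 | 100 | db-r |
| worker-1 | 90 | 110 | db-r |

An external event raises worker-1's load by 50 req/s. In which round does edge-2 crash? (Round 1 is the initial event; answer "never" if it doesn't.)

3

Round 1 — worker-1 at 140 > 110. worker-1 crashes.
  worker-1 sheds 140 req/s to db-r: 140 each.
    db-r: 20+140 = 160 > 100
Round 2 — db-r crashes.
  db-r sheds 160 req/s to edge-2, queue-1, search-2: 53 each (1 lost).
    edge-2: 100+53 = 153 > 140
    queue-1: 10+53 = 63 ≤ 70
    search-2: 60+53 = 113 > 100
Round 3 — edge-2, search-2 crash.
  edge-2 sheds 153 req/s to edge-1: 153 each.
    edge-1: 40+153 = 193 > 130
  search-2 sheds 113 req/s: no online neighbours, lost.
Round 4 — edge-1 crashes.
  edge-1 sheds 193 req/s: no online neighbours, lost.
No further crashes.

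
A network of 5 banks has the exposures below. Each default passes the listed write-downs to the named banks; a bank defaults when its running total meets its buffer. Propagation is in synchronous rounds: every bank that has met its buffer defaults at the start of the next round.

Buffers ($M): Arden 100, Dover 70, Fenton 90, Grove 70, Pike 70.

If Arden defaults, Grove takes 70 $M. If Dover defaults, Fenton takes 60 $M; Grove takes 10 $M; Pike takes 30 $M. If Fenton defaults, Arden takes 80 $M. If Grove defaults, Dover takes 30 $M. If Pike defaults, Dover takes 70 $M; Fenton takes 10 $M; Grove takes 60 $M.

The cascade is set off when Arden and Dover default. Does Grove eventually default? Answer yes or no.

yes

Round 1 — Arden, Dover default (initial).
  Fenton: +60 → 60 < 90
  Grove: +70+10 → 80 ≥ 70
  Pike: +30 → 30 < 70
Round 2 — Grove defaults.
No further defaults.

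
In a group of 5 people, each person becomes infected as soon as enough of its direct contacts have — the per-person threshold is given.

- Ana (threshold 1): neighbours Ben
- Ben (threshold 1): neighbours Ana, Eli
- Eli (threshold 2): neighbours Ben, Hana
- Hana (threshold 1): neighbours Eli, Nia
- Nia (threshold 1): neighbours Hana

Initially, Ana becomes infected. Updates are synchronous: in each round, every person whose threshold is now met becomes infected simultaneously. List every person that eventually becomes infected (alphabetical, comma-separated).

Ana, Ben

Round 1 — Ana becomes infected (initial).
Round 2 — checking thresholds:
  Ben: 1 of 2 neighbours ≥ 1, becomes infected.
Round 3 — no new infections; cascade stops.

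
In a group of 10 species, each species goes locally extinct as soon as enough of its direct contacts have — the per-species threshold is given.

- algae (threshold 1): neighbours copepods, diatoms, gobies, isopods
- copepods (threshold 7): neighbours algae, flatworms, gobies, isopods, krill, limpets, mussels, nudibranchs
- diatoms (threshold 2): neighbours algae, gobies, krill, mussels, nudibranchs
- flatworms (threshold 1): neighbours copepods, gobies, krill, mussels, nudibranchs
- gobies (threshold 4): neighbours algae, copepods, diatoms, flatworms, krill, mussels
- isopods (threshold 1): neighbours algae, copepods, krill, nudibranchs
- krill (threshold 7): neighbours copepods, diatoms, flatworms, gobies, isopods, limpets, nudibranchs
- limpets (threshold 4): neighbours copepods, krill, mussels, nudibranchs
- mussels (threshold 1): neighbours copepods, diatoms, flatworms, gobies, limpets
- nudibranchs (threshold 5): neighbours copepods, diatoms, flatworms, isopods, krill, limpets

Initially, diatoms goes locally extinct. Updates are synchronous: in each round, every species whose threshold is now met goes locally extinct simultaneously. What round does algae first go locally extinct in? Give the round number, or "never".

2

Round 1 — diatoms goes locally extinct (initial).
Round 2 — checking thresholds:
  algae: 1 of 4 neighbours ≥ 1, goes locally extinct.
  gobies: 1 of 6 neighbours < 4, holds.
  krill: 1 of 7 neighbours < 7, holds.
  mussels: 1 of 5 neighbours ≥ 1, goes locally extinct.
  nudibranchs: 1 of 6 neighbours < 5, holds.
Round 3 — checking thresholds:
  copepods: 2 of 8 neighbours < 7, holds.
  flatworms: 1 of 5 neighbours ≥ 1, goes locally extinct.
  gobies: 3 of 6 neighbours < 4, holds.
  isopods: 1 of 4 neighbours ≥ 1, goes locally extinct.
  krill: 1 of 7 neighbours < 7, holds.
  limpets: 1 of 4 neighbours < 4, holds.
  nudibranchs: 1 of 6 neighbours < 5, holds.
Round 4 — checking thresholds:
  copepods: 4 of 8 neighbours < 7, holds.
  gobies: 4 of 6 neighbours ≥ 4, goes locally extinct.
  krill: 3 of 7 neighbours < 7, holds.
  limpets: 1 of 4 neighbours < 4, holds.
  nudibranchs: 3 of 6 neighbours < 5, holds.
Round 5 — no new extinctions; cascade stops.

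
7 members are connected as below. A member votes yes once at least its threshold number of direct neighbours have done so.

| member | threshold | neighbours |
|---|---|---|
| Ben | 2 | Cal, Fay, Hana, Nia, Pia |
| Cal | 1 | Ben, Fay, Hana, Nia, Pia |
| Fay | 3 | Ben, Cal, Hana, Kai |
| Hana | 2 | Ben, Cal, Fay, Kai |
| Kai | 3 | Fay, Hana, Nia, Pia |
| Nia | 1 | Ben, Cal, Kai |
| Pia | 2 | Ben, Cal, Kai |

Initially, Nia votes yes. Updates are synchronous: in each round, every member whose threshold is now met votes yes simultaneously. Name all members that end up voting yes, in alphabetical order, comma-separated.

Ben, Cal, Fay, Hana, Kai, Nia, Pia

Round 1 — Nia votes yes (initial).
Round 2 — checking thresholds:
  Ben: 1 of 5 neighbours < 2, below threshold.
  Cal: 1 of 5 neighbours ≥ 1, votes yes.
  Kai: 1 of 4 neighbours < 3, below threshold.
Round 3 — checking thresholds:
  Ben: 2 of 5 neighbours ≥ 2, votes yes.
  Fay: 1 of 4 neighbours < 3, below threshold.
  Hana: 1 of 4 neighbours < 2, below threshold.
  Kai: 1 of 4 neighbours < 3, below threshold.
  Pia: 1 of 3 neighbours < 2, below threshold.
Round 4 — checking thresholds:
  Fay: 2 of 4 neighbours < 3, below threshold.
  Hana: 2 of 4 neighbours ≥ 2, votes yes.
  Kai: 1 of 4 neighbours < 3, below threshold.
  Pia: 2 of 3 neighbours ≥ 2, votes yes.
Round 5 — checking thresholds:
  Fay: 3 of 4 neighbours ≥ 3, votes yes.
  Kai: 3 of 4 neighbours ≥ 3, votes yes.
Round 6 — no new yes votes; cascade stops.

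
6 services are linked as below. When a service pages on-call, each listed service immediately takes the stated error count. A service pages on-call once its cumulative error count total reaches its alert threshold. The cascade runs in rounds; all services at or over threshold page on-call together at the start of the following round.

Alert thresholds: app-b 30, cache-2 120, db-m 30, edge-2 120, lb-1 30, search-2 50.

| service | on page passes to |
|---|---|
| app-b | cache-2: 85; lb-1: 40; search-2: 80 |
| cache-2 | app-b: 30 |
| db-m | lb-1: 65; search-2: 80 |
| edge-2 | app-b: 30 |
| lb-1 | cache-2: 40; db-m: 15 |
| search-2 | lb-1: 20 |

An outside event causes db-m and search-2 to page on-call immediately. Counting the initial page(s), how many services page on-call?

Round 1 — db-m, search-2 page on-call (initial).
  lb-1: +65+20 → 85 ≥ 30
Round 2 — lb-1 pages on-call.
  cache-2: +40 → 40 < 120
No further pages.

3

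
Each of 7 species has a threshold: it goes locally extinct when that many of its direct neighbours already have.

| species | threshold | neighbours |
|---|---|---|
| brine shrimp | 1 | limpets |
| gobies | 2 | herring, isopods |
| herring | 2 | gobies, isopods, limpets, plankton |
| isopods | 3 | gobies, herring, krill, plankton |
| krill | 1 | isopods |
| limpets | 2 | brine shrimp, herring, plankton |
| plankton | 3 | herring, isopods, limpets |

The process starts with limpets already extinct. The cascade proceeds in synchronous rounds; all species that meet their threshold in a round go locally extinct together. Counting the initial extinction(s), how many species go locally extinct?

2

Round 1 — limpets goes locally extinct (initial).
Round 2 — checking thresholds:
  brine shrimp: 1 of 1 neighbours ≥ 1, goes locally extinct.
  herring: 1 of 4 neighbours < 2, not yet.
  plankton: 1 of 3 neighbours < 3, not yet.
Round 3 — no new extinctions; cascade stops.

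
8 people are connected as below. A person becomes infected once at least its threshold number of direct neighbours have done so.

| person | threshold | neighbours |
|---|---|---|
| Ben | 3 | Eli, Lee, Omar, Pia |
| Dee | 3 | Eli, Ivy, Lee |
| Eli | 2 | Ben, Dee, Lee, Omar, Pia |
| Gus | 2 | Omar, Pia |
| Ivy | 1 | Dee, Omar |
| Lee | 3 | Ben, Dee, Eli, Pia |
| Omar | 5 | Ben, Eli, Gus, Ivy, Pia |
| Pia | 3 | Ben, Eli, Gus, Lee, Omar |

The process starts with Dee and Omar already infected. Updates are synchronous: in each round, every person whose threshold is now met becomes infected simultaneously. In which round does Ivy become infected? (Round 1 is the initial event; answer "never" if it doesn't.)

Round 1 — Dee, Omar become infected (initial).
Round 2 — checking thresholds:
  Ben: 1 of 4 neighbours < 3, below threshold.
  Eli: 2 of 5 neighbours ≥ 2, becomes infected.
  Gus: 1 of 2 neighbours < 2, below threshold.
  Ivy: 2 of 2 neighbours ≥ 1, becomes infected.
  Lee: 1 of 4 neighbours < 3, below threshold.
  Pia: 1 of 5 neighbours < 3, below threshold.
Round 3 — no new infections; cascade stops.

2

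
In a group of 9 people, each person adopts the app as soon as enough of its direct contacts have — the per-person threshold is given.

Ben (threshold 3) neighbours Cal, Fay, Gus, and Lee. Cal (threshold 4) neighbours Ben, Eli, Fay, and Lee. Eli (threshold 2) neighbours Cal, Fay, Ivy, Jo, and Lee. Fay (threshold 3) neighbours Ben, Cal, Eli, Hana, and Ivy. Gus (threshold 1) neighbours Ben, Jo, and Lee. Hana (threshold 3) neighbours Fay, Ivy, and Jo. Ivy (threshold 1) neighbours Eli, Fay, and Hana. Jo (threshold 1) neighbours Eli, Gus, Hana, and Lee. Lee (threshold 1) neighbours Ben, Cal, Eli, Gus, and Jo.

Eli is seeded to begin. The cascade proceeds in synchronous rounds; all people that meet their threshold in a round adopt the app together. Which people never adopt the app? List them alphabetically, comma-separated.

Ben, Cal, Fay, Hana

Round 1 — Eli adopts the app (initial).
Round 2 — checking thresholds:
  Cal: 1 of 4 neighbours < 4, not yet.
  Fay: 1 of 5 neighbours < 3, not yet.
  Ivy: 1 of 3 neighbours ≥ 1, adopts the app.
  Jo: 1 of 4 neighbours ≥ 1, adopts the app.
  Lee: 1 of 5 neighbours ≥ 1, adopts the app.
Round 3 — checking thresholds:
  Ben: 1 of 4 neighbours < 3, not yet.
  Cal: 2 of 4 neighbours < 4, not yet.
  Fay: 2 of 5 neighbours < 3, not yet.
  Gus: 2 of 3 neighbours ≥ 1, adopts the app.
  Hana: 2 of 3 neighbours < 3, not yet.
Round 4 — no new adoptions; cascade stops.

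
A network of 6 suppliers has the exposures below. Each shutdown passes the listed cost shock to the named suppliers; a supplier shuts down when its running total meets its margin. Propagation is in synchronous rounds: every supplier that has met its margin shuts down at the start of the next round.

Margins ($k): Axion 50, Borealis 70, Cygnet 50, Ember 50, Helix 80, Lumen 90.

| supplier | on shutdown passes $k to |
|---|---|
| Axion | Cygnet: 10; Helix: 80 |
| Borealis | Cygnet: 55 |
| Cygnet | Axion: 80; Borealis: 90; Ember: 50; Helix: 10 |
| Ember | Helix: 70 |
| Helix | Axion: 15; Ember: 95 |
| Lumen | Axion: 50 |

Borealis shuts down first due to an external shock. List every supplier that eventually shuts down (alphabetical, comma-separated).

Round 1 — Borealis shuts down (initial).
  Cygnet: +55 → 55 ≥ 50
Round 2 — Cygnet shuts down.
  Axion: +80 → 80 ≥ 50
  Ember: +50 → 50 ≥ 50
  Helix: +10 → 10 < 80
Round 3 — Axion, Ember shut down.
  Helix: +80+70 → 160 ≥ 80
Round 4 — Helix shuts down.
No further shutdowns.

Axion, Borealis, Cygnet, Ember, Helix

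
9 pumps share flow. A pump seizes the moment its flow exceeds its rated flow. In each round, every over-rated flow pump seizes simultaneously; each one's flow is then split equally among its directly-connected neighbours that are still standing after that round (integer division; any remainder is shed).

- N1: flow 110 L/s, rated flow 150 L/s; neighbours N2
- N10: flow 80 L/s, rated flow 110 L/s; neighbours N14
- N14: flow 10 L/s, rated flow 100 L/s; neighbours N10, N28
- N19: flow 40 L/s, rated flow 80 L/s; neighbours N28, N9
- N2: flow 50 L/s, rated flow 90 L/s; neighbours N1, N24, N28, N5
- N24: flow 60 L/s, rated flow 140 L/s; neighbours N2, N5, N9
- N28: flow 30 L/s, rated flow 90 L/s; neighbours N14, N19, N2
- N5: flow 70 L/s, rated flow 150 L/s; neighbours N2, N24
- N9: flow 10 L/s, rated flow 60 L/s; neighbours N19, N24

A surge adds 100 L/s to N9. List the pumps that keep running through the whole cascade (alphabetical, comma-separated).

Round 1 — N9 at 110 > 60. N9 seizes.
  N9 sheds 110 L/s to N19, N24: 55 each.
    N19: 40+55 = 95 > 80
    N24: 60+55 = 115 ≤ 140
Round 2 — N19 seizes.
  N19 sheds 95 L/s to N28: 95 each.
    N28: 30+95 = 125 > 90
Round 3 — N28 seizes.
  N28 sheds 125 L/s to N14, N2: 62 each (1 lost).
    N14: 10+62 = 72 ≤ 100
    N2: 50+62 = 112 > 90
Round 4 — N2 seizes.
  N2 sheds 112 L/s to N1, N24, N5: 37 each (1 lost).
    N1: 110+37 = 147 ≤ 150
    N24: 115+37 = 152 > 140
    N5: 70+37 = 107 ≤ 150
Round 5 — N24 seizes.
  N24 sheds 152 L/s to N5: 152 each.
    N5: 107+152 = 259 > 150
Round 6 — N5 seizes.
  N5 sheds 259 L/s: no online neighbours, lost.
No further seizures.

N1, N10, N14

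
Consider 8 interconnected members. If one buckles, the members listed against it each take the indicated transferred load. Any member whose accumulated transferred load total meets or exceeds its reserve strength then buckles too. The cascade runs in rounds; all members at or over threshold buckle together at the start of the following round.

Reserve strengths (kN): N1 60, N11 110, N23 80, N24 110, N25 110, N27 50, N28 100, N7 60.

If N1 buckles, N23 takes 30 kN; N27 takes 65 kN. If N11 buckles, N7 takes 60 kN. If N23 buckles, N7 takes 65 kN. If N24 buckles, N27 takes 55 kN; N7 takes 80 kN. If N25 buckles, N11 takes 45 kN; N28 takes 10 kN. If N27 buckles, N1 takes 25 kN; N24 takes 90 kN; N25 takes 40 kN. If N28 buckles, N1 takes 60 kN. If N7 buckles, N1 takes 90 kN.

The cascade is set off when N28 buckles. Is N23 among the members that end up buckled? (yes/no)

Round 1 — N28 buckles (initial).
  N1: +60 → 60 ≥ 60
Round 2 — N1 buckles.
  N23: +30 → 30 < 80
  N27: +65 → 65 ≥ 50
Round 3 — N27 buckles.
  N24: +90 → 90 < 110
  N25: +40 → 40 < 110
No further bucklings.

no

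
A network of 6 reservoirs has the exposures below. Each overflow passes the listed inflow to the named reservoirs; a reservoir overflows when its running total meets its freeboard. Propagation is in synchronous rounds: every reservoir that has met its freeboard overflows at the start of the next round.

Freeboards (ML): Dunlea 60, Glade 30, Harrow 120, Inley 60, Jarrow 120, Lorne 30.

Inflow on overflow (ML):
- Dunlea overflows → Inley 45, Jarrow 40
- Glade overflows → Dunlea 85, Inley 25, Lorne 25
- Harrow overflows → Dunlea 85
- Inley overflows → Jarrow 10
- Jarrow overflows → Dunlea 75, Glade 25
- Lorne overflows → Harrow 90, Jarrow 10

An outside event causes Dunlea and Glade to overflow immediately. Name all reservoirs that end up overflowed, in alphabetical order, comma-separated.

Dunlea, Glade, Inley

Round 1 — Dunlea, Glade overflow (initial).
  Inley: +45+25 → 70 ≥ 60
  Jarrow: +40 → 40 < 120
  Lorne: +25 → 25 < 30
Round 2 — Inley overflows.
  Jarrow: +10 → 50 < 120
No further overflows.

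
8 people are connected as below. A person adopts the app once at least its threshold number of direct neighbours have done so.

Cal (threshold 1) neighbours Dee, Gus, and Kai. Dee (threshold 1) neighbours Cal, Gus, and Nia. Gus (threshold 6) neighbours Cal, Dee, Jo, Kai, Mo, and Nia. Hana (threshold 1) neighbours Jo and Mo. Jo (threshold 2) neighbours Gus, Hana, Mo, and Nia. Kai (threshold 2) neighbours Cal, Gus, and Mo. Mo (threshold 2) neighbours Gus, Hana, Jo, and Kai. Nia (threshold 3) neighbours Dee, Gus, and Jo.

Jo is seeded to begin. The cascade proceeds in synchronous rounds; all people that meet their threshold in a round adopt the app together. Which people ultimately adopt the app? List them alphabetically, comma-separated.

Hana, Jo, Mo

Round 1 — Jo adopts the app (initial).
Round 2 — checking thresholds:
  Gus: 1 of 6 neighbours < 6, holds.
  Hana: 1 of 2 neighbours ≥ 1, adopts the app.
  Mo: 1 of 4 neighbours < 2, holds.
  Nia: 1 of 3 neighbours < 3, holds.
Round 3 — checking thresholds:
  Gus: 1 of 6 neighbours < 6, holds.
  Mo: 2 of 4 neighbours ≥ 2, adopts the app.
  Nia: 1 of 3 neighbours < 3, holds.
Round 4 — no new adoptions; cascade stops.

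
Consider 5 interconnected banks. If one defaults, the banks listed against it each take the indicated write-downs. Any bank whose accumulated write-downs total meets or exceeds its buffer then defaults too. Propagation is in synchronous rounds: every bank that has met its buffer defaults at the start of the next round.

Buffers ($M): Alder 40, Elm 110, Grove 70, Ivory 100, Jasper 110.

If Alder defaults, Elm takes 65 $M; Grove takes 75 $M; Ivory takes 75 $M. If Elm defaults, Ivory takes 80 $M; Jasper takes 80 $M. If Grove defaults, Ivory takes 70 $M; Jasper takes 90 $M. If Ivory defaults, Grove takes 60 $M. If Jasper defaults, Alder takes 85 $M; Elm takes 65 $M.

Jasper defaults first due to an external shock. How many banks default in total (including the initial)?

5

Round 1 — Jasper defaults (initial).
  Alder: +85 → 85 ≥ 40
  Elm: +65 → 65 < 110
Round 2 — Alder defaults.
  Elm: +65 → 130 ≥ 110
  Grove: +75 → 75 ≥ 70
  Ivory: +75 → 75 < 100
Round 3 — Elm, Grove default.
  Ivory: +80+70 → 225 ≥ 100
Round 4 — Ivory defaults.
No further defaults.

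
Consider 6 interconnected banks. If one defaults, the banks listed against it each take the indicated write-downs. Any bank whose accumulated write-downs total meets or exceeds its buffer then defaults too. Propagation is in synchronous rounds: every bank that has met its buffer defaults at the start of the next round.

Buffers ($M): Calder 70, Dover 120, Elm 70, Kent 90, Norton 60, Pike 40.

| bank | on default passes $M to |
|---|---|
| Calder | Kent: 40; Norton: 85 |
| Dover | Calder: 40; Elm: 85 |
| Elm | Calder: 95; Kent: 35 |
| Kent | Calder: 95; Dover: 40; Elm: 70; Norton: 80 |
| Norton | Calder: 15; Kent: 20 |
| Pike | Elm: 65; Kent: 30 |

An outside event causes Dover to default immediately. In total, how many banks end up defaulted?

5

Round 1 — Dover defaults (initial).
  Calder: +40 → 40 < 70
  Elm: +85 → 85 ≥ 70
Round 2 — Elm defaults.
  Calder: +95 → 135 ≥ 70
  Kent: +35 → 35 < 90
Round 3 — Calder defaults.
  Kent: +40 → 75 < 90
  Norton: +85 → 85 ≥ 60
Round 4 — Norton defaults.
  Kent: +20 → 95 ≥ 90
Round 5 — Kent defaults.
No further defaults.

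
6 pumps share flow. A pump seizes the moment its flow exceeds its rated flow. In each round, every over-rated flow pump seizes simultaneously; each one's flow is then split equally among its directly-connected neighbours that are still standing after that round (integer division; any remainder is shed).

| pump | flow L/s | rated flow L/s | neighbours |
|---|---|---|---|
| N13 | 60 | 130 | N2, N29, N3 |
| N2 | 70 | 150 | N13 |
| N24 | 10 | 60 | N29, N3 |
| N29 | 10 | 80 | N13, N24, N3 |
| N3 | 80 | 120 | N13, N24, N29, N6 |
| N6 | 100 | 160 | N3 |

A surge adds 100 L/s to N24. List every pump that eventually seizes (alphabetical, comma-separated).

N13, N2, N24, N29, N3

Round 1 — N24 at 110 > 60. N24 seizes.
  N24 sheds 110 L/s to N29, N3: 55 each.
    N29: 10+55 = 65 ≤ 80
    N3: 80+55 = 135 > 120
Round 2 — N3 seizes.
  N3 sheds 135 L/s to N13, N29, N6: 45 each.
    N13: 60+45 = 105 ≤ 130
    N29: 65+45 = 110 > 80
    N6: 100+45 = 145 ≤ 160
Round 3 — N29 seizes.
  N29 sheds 110 L/s to N13: 110 each.
    N13: 105+110 = 215 > 130
Round 4 — N13 seizes.
  N13 sheds 215 L/s to N2: 215 each.
    N2: 70+215 = 285 > 150
Round 5 — N2 seizes.
  N2 sheds 285 L/s: no online neighbours, lost.
No further seizures.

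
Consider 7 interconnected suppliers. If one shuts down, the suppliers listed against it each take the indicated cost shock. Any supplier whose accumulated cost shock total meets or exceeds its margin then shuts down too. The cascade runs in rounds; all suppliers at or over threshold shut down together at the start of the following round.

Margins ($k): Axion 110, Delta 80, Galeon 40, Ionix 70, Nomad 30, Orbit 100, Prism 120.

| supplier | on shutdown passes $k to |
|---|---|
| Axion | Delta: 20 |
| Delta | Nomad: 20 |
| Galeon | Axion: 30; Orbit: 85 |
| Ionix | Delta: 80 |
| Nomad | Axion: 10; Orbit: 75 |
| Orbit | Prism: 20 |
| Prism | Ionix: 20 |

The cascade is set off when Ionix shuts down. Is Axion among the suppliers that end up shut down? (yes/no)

Round 1 — Ionix shuts down (initial).
  Delta: +80 → 80 ≥ 80
Round 2 — Delta shuts down.
  Nomad: +20 → 20 < 30
No further shutdowns.

no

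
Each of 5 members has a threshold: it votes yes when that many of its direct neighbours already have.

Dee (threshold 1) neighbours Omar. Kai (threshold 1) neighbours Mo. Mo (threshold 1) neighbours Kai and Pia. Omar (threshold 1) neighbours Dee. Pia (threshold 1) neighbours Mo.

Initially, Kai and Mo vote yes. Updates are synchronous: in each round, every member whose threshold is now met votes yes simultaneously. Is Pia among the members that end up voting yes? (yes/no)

yes

Round 1 — Kai, Mo vote yes (initial).
Round 2 — checking thresholds:
  Pia: 1 of 1 neighbours ≥ 1, votes yes.
Round 3 — no new yes votes; cascade stops.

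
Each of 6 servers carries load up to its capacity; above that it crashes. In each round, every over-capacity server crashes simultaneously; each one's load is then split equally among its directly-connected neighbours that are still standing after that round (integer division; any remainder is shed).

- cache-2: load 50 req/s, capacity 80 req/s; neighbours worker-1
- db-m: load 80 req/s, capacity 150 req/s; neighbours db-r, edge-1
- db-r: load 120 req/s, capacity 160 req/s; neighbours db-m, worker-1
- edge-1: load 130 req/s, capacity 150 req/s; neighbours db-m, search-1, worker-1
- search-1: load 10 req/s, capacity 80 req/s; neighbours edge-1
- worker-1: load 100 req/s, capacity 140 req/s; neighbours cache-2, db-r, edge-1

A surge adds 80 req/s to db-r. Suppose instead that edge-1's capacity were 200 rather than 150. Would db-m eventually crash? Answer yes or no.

yes

With edge-1's capacity at 200:
Round 1 — db-r at 200 > 160. db-r crashes.
  db-r sheds 200 req/s to db-m, worker-1: 100 each.
    db-m: 80+100 = 180 > 150
    worker-1: 100+100 = 200 > 140
Round 2 — db-m, worker-1 crash.
  db-m sheds 180 req/s to edge-1: 180 each.
    edge-1: 130+180 = 310 > 200
  worker-1 sheds 200 req/s to cache-2, edge-1: 100 each.
    cache-2: 50+100 = 150 > 80
    edge-1: 310+100 = 410 > 200
Round 3 — cache-2, edge-1 crash.
  cache-2 sheds 150 req/s: no online neighbours, lost.
  edge-1 sheds 410 req/s to search-1: 410 each.
    search-1: 10+410 = 420 > 80
Round 4 — search-1 crashes.
  search-1 sheds 420 req/s: no online neighbours, lost.
No further crashes.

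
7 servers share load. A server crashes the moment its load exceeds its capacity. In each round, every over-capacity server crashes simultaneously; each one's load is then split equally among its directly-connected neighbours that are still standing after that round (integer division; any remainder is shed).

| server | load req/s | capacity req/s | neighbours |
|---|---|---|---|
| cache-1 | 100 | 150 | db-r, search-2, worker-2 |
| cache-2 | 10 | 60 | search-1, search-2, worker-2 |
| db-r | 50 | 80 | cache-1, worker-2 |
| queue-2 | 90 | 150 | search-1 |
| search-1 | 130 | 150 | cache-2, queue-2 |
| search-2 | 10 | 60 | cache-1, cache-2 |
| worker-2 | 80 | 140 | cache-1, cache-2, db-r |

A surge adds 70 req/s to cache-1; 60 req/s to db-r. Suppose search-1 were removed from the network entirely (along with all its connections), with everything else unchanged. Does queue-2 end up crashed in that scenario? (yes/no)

With search-1 removed:
Round 1 — cache-1 at 170 > 150; db-r at 110 > 80. cache-1, db-r crash.
  cache-1 sheds 170 req/s to search-2, worker-2: 85 each.
    search-2: 10+85 = 95 > 60
    worker-2: 80+85 = 165 > 140
  db-r sheds 110 req/s to worker-2: 110 each.
    worker-2: 165+110 = 275 > 140
Round 2 — search-2, worker-2 crash.
  search-2 sheds 95 req/s to cache-2: 95 each.
    cache-2: 10+95 = 105 > 60
  worker-2 sheds 275 req/s to cache-2: 275 each.
    cache-2: 105+275 = 380 > 60
Round 3 — cache-2 crashes.
  cache-2 sheds 380 req/s: no online neighbours, lost.
No further crashes.

no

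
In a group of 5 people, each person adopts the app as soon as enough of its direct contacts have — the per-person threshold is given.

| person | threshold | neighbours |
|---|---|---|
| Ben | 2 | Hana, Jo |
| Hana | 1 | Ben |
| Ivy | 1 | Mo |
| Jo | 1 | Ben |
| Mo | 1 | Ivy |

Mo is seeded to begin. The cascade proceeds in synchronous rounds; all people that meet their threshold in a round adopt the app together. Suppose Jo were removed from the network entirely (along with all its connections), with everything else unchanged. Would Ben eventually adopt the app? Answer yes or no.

no

With Jo removed:
Round 1 — Mo adopts the app (initial).
Round 2 — checking thresholds:
  Ivy: 1 of 1 neighbours ≥ 1, adopts the app.
Round 3 — no new adoptions; cascade stops.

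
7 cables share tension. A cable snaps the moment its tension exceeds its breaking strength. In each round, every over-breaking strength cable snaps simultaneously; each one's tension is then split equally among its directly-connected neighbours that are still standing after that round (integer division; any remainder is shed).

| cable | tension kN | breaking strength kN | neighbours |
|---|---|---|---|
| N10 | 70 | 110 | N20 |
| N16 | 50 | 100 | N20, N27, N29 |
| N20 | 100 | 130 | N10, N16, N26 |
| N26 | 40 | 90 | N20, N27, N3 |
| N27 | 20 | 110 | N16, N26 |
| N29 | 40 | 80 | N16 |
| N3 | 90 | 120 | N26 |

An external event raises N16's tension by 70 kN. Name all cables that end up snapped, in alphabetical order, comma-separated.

N10, N16, N20, N26, N27, N3

Round 1 — N16 at 120 > 100. N16 snaps.
  N16 sheds 120 kN to N20, N27, N29: 40 each.
    N20: 100+40 = 140 > 130
    N27: 20+40 = 60 ≤ 110
    N29: 40+40 = 80 ≤ 80
Round 2 — N20 snaps.
  N20 sheds 140 kN to N10, N26: 70 each.
    N10: 70+70 = 140 > 110
    N26: 40+70 = 110 > 90
Round 3 — N10, N26 snap.
  N10 sheds 140 kN: no online neighbours, lost.
  N26 sheds 110 kN to N27, N3: 55 each.
    N27: 60+55 = 115 > 110
    N3: 90+55 = 145 > 120
Round 4 — N27, N3 snap.
  N27 sheds 115 kN: no online neighbours, lost.
  N3 sheds 145 kN: no online neighbours, lost.
No further breaks.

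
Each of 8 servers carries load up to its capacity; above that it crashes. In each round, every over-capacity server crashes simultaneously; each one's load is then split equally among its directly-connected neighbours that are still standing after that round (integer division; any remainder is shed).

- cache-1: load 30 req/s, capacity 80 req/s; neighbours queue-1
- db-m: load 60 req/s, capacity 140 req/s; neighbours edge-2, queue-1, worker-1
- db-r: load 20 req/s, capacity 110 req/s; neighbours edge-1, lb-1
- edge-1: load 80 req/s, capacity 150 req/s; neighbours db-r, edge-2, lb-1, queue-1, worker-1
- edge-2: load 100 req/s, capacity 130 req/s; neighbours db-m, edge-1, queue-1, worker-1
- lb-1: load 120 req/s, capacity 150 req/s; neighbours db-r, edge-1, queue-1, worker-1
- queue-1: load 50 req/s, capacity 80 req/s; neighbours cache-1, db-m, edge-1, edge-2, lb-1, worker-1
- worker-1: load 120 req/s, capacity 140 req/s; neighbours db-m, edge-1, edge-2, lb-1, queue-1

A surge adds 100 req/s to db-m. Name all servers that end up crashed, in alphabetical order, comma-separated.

db-m, db-r, edge-1, edge-2, lb-1, queue-1, worker-1

Round 1 — db-m at 160 > 140. db-m crashes.
  db-m sheds 160 req/s to edge-2, queue-1, worker-1: 53 each (1 lost).
    edge-2: 100+53 = 153 > 130
    queue-1: 50+53 = 103 > 80
    worker-1: 120+53 = 173 > 140
Round 2 — edge-2, queue-1, worker-1 crash.
  edge-2 sheds 153 req/s to edge-1: 153 each.
    edge-1: 80+153 = 233 > 150
  queue-1 sheds 103 req/s to cache-1, edge-1, lb-1: 34 each (1 lost).
    cache-1: 30+34 = 64 ≤ 80
    edge-1: 233+34 = 267 > 150
    lb-1: 120+34 = 154 > 150
  worker-1 sheds 173 req/s to edge-1, lb-1: 86 each (1 lost).
    edge-1: 267+86 = 353 > 150
    lb-1: 154+86 = 240 > 150
Round 3 — edge-1, lb-1 crash.
  edge-1 sheds 353 req/s to db-r: 353 each.
    db-r: 20+353 = 373 > 110
  lb-1 sheds 240 req/s to db-r: 240 each.
    db-r: 373+240 = 613 > 110
Round 4 — db-r crashes.
  db-r sheds 613 req/s: no online neighbours, lost.
No further crashes.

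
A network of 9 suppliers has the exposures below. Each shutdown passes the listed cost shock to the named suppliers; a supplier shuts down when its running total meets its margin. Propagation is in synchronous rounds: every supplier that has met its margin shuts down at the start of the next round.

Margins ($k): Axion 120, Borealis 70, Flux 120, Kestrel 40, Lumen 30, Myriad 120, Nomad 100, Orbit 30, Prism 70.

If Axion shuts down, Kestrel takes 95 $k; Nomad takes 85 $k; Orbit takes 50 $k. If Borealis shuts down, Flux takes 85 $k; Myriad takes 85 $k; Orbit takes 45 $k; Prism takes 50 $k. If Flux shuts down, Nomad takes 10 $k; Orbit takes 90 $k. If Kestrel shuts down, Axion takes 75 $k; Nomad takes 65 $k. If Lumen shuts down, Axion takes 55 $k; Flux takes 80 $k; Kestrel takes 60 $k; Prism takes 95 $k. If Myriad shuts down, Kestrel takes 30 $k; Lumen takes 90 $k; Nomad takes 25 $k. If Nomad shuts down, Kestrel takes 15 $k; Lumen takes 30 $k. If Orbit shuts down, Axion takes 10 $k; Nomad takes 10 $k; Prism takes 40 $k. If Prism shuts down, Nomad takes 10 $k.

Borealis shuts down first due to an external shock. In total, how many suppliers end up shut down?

Round 1 — Borealis shuts down (initial).
  Flux: +85 → 85 < 120
  Myriad: +85 → 85 < 120
  Orbit: +45 → 45 ≥ 30
  Prism: +50 → 50 < 70
Round 2 — Orbit shuts down.
  Axion: +10 → 10 < 120
  Nomad: +10 → 10 < 100
  Prism: +40 → 90 ≥ 70
Round 3 — Prism shuts down.
  Nomad: +10 → 20 < 100
No further shutdowns.

3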